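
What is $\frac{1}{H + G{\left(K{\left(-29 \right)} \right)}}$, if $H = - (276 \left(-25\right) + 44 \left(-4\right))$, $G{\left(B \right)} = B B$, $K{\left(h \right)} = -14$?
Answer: $\frac{1}{7272} \approx 0.00013751$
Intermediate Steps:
$G{\left(B \right)} = B^{2}$
$H = 7076$ ($H = - (-6900 - 176) = \left(-1\right) \left(-7076\right) = 7076$)
$\frac{1}{H + G{\left(K{\left(-29 \right)} \right)}} = \frac{1}{7076 + \left(-14\right)^{2}} = \frac{1}{7076 + 196} = \frac{1}{7272}$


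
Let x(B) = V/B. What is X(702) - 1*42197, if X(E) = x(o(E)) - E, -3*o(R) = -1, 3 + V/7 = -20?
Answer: -43382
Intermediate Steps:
V = -161 (V = -21 + 7*(-20) = -21 - 140 = -161)
o(R) = ⅓ (o(R) = -⅓*(-1) = ⅓)
x(B) = -161/B
X(E) = -483 - E (X(E) = -161/⅓ - E = -161*3 - E = -483 - E)
X(702) - 1*42197 = (-483 - 1*702) - 1*42197 = (-483 - 702) - 42197 = -1185 - 42197 = -43382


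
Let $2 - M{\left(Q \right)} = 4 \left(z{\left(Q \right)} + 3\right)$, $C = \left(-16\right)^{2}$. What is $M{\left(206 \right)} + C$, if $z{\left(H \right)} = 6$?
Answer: $222$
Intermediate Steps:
$C = 256$
$M{\left(Q \right)} = -34$ ($M{\left(Q \right)} = 2 - 4 \left(6 + 3\right) = 2 - 4 \cdot 9 = 2 - 36 = -34$)
$M{\left(206 \right)} + C = -34 + 256 = 222$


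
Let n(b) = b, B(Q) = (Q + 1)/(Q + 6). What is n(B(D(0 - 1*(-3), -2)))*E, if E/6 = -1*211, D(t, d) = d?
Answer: 633/2 ≈ 316.50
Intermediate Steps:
E = -1266 (E = 6*(-1*211) = 6*(-211) = -1266)
B(Q) = (1 + Q)/(6 + Q)
n(B(D(0 - 1*(-3), -2)))*E = ((1 - 2)/(6 - 2))*(-1266) = (-1/4)*(-1266) = ((¼)*(-1))*(-1266) = -¼*(-1266) = 633/2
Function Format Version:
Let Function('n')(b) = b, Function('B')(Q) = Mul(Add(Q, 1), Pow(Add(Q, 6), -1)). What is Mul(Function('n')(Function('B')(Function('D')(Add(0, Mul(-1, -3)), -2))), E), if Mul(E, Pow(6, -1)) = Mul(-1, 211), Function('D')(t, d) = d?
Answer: Rational(633, 2) ≈ 316.50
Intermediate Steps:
E = -1266 (E = Mul(6, Mul(-1, 211)) = Mul(6, -211) = -1266)
Function('B')(Q) = Mul(Pow(Add(6, Q), -1), Add(1, Q)) (Function('B')(Q) = Mul(Add(1, Q), Pow(Add(6, Q), -1)) = Mul(Pow(Add(6, Q), -1), Add(1, Q)))
Mul(Function('n')(Function('B')(Function('D')(Add(0, Mul(-1, -3)), -2))), E) = Mul(Mul(Pow(Add(6, -2), -1), Add(1, -2)), -1266) = Mul(Mul(Pow(4, -1), -1), -1266) = Mul(Mul(Rational(1, 4), -1), -1266) = Mul(Rational(-1, 4), -1266) = Rational(633, 2)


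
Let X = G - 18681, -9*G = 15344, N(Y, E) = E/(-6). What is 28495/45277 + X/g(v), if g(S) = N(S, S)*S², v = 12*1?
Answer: 8380966061/117357984 ≈ 71.414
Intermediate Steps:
v = 12
N(Y, E) = -E/6 (N(Y, E) = E*(-⅙) = -E/6)
G = -15344/9 (G = -⅑*15344 = -15344/9 ≈ -1704.9)
g(S) = -S³/6 (g(S) = (-S/6)*S² = -S³/6)
X = -183473/9 (X = -15344/9 - 18681 = -183473/9 ≈ -20386.)
28495/45277 + X/g(v) = 28495/45277 - 183473/(9*((-⅙*12³))) = 28495*(1/45277) - 183473/(9*((-⅙*1728))) = 28495/45277 - 183473/9/(-288) = 28495/45277 - 183473/9*(-1/288) = 28495/45277 + 183473/2592 = 8380966061/117357984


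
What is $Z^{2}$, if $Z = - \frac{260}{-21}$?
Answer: $\frac{67600}{441} \approx 153.29$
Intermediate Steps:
$Z = \frac{260}{21}$ ($Z = \left(-260\right) \left(- \frac{1}{21}\right) = \frac{260}{21} \approx 12.381$)
$Z^{2} = \left(\frac{260}{21}\right)^{2} = \frac{67600}{441}$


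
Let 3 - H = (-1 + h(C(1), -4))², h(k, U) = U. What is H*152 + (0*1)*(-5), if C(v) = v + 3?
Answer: -3344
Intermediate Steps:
C(v) = 3 + v
H = -22 (H = 3 - (-1 - 4)² = 3 - 1*(-5)² = 3 - 1*25 = 3 - 25 = -22)
H*152 + (0*1)*(-5) = -22*152 + (0*1)*(-5) = -3344 + 0*(-5) = -3344 + 0 = -3344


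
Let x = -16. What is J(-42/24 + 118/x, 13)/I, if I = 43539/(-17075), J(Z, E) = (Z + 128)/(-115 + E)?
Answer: 5412775/11842608 ≈ 0.45706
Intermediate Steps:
J(Z, E) = (128 + Z)/(-115 + E)
I = -43539/17075 (I = 43539*(-1/17075) = -43539/17075 ≈ -2.5499)
J(-42/24 + 118/x, 13)/I = ((128 + (-42/24 + 118/(-16)))/(-115 + 13))/(-43539/17075) = ((128 + (-42*1/24 + 118*(-1/16)))/(-102))*(-17075/43539) = -(128 + (-7/4 - 59/8))/102*(-17075/43539) = -(128 - 73/8)/102*(-17075/43539) = -1/102*951/8*(-17075/43539) = -317/272*(-17075/43539) = 5412775/11842608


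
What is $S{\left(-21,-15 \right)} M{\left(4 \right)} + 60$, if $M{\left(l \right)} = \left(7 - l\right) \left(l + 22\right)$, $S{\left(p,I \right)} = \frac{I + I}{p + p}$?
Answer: $\frac{810}{7} \approx 115.71$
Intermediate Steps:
$S{\left(p,I \right)} = \frac{I}{p}$ ($S{\left(p,I \right)} = \frac{2 I}{2 p} = 2 I \frac{1}{2 p} = \frac{I}{p}$)
$M{\left(l \right)} = \left(7 - l\right) \left(22 + l\right)$
$S{\left(-21,-15 \right)} M{\left(4 \right)} + 60 = - \frac{15}{-21} \left(154 - 4^{2} - 60\right) + 60 = \left(-15\right) \left(- \frac{1}{21}\right) \left(154 - 16 - 60\right) + 60 = \frac{5 \left(154 - 16 - 60\right)}{7} + 60 = \frac{5}{7} \cdot 78 + 60 = \frac{390}{7} + 60 = \frac{810}{7}$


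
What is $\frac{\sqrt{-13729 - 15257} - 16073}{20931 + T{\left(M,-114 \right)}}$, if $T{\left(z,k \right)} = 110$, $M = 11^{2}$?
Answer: $- \frac{16073}{21041} + \frac{i \sqrt{28986}}{21041} \approx -0.76389 + 0.0080915 i$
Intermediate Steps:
$M = 121$
$\frac{\sqrt{-13729 - 15257} - 16073}{20931 + T{\left(M,-114 \right)}} = \frac{\sqrt{-13729 - 15257} - 16073}{20931 + 110} = \frac{\sqrt{-28986} - 16073}{21041} = \left(i \sqrt{28986} - 16073\right) \frac{1}{21041} = \left(-16073 + i \sqrt{28986}\right) \frac{1}{21041} = - \frac{16073}{21041} + \frac{i \sqrt{28986}}{21041}$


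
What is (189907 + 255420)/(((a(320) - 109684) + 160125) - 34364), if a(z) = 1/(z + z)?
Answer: 285009280/10289281 ≈ 27.700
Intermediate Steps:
a(z) = 1/(2*z)
(189907 + 255420)/(((a(320) - 109684) + 160125) - 34364) = (189907 + 255420)/((((½)/320 - 109684) + 160125) - 34364) = 445327/((((½)*(1/320) - 109684) + 160125) - 34364) = 445327/(((1/640 - 109684) + 160125) - 34364) = 445327/((-70197759/640 + 160125) - 34364) = 445327/(32282241/640 - 34364) = 445327/(10289281/640) = 445327*(640/10289281) = 285009280/10289281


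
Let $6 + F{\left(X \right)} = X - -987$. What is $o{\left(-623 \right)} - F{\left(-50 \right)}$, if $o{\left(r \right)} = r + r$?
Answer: $-2177$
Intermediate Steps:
$o{\left(r \right)} = 2 r$
$F{\left(X \right)} = 981 + X$ ($F{\left(X \right)} = -6 + \left(X - -987\right) = -6 + \left(X + 987\right) = -6 + \left(987 + X\right) = 981 + X$)
$o{\left(-623 \right)} - F{\left(-50 \right)} = 2 \left(-623\right) - \left(981 - 50\right) = -1246 - 931 = -2177$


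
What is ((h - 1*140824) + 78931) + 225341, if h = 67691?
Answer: 231139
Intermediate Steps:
((h - 1*140824) + 78931) + 225341 = ((67691 - 1*140824) + 78931) + 225341 = ((67691 - 140824) + 78931) + 225341 = (-73133 + 78931) + 225341 = 5798 + 225341 = 231139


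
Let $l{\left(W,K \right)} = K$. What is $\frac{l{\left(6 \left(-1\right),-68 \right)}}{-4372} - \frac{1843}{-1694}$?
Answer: $\frac{2043197}{1851542} \approx 1.1035$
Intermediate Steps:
$\frac{l{\left(6 \left(-1\right),-68 \right)}}{-4372} - \frac{1843}{-1694} = - \frac{68}{-4372} - \frac{1843}{-1694} = \left(-68\right) \left(- \frac{1}{4372}\right) - - \frac{1843}{1694} = \frac{17}{1093} + \frac{1843}{1694} = \frac{2043197}{1851542}$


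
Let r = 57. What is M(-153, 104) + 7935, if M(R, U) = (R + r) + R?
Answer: 7686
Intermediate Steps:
M(R, U) = 57 + 2*R (M(R, U) = (R + 57) + R = (57 + R) + R = 57 + 2*R)
M(-153, 104) + 7935 = (57 + 2*(-153)) + 7935 = (57 - 306) + 7935 = -249 + 7935 = 7686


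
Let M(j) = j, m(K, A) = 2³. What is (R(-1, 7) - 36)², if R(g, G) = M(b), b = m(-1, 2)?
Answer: 784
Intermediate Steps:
m(K, A) = 8
b = 8
R(g, G) = 8
(R(-1, 7) - 36)² = (8 - 36)² = (-28)² = 784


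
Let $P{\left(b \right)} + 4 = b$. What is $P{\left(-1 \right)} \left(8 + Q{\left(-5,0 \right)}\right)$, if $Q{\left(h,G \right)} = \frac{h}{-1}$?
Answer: $-65$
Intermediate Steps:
$P{\left(b \right)} = -4 + b$
$Q{\left(h,G \right)} = - h$ ($Q{\left(h,G \right)} = h \left(-1\right) = - h$)
$P{\left(-1 \right)} \left(8 + Q{\left(-5,0 \right)}\right) = \left(-4 - 1\right) \left(8 - -5\right) = - 5 \left(8 + 5\right) = \left(-5\right) 13 = -65$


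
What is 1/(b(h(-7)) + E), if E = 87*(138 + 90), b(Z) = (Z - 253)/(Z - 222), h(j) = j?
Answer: 229/4542704 ≈ 5.0411e-5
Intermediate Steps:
b(Z) = (-253 + Z)/(-222 + Z)
E = 19836 (E = 87*228 = 19836)
1/(b(h(-7)) + E) = 1/((-253 - 7)/(-222 - 7) + 19836) = 1/(-260/(-229) + 19836) = 1/(-1/229*(-260) + 19836) = 1/(260/229 + 19836) = 1/(4542704/229) = 229/4542704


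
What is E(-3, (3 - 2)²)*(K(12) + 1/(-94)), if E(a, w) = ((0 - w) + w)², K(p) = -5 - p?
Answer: 0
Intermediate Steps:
E(a, w) = 0 (E(a, w) = (-w + w)² = 0² = 0)
E(-3, (3 - 2)²)*(K(12) + 1/(-94)) = 0*((-5 - 1*12) + 1/(-94)) = 0*((-5 - 12) - 1/94) = 0*(-17 - 1/94) = 0*(-1599/94) = 0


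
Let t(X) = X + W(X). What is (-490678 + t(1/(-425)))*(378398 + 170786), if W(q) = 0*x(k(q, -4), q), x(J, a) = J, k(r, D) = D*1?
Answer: -114525815918784/425 ≈ -2.6947e+11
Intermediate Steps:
k(r, D) = D
W(q) = 0 (W(q) = 0*(-4) = 0)
t(X) = X (t(X) = X + 0 = X)
(-490678 + t(1/(-425)))*(378398 + 170786) = (-490678 + 1/(-425))*(378398 + 170786) = (-490678 - 1/425)*549184 = -208538151/425*549184 = -114525815918784/425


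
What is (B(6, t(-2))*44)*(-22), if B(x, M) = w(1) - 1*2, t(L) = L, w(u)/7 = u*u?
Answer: -4840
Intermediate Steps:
w(u) = 7*u² (w(u) = 7*(u*u) = 7*u²)
B(x, M) = 5 (B(x, M) = 7*1² - 1*2 = 7*1 - 2 = 7 - 2 = 5)
(B(6, t(-2))*44)*(-22) = (5*44)*(-22) = 220*(-22) = -4840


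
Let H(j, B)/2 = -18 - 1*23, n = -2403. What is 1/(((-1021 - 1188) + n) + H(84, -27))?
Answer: -1/4694 ≈ -0.00021304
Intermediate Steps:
H(j, B) = -82 (H(j, B) = 2*(-18 - 1*23) = 2*(-18 - 23) = 2*(-41) = -82)
1/(((-1021 - 1188) + n) + H(84, -27)) = 1/(((-1021 - 1188) - 2403) - 82) = 1/((-2209 - 2403) - 82) = 1/(-4612 - 82) = 1/(-4694) = -1/4694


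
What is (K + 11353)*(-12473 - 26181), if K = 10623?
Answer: -849460304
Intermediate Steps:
(K + 11353)*(-12473 - 26181) = (10623 + 11353)*(-12473 - 26181) = 21976*(-38654) = -849460304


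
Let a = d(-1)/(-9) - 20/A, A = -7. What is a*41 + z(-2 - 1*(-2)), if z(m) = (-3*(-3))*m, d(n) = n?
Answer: 7667/63 ≈ 121.70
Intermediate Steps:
a = 187/63 (a = -1/(-9) - 20/(-7) = -1*(-⅑) - 20*(-⅐) = ⅑ + 20/7 = 187/63 ≈ 2.9683)
z(m) = 9*m
a*41 + z(-2 - 1*(-2)) = (187/63)*41 + 9*(-2 - 1*(-2)) = 7667/63 + 9*(-2 + 2) = 7667/63 + 9*0 = 7667/63 + 0 = 7667/63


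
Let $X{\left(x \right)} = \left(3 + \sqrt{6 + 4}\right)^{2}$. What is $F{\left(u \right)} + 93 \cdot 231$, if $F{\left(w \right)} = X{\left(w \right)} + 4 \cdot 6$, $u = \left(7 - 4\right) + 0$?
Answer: $21526 + 6 \sqrt{10} \approx 21545.0$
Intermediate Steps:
$X{\left(x \right)} = \left(3 + \sqrt{10}\right)^{2}$
$u = 3$ ($u = 3 + 0 = 3$)
$F{\left(w \right)} = 24 + \left(3 + \sqrt{10}\right)^{2}$ ($F{\left(w \right)} = \left(3 + \sqrt{10}\right)^{2} + 4 \cdot 6 = \left(3 + \sqrt{10}\right)^{2} + 24 = 24 + \left(3 + \sqrt{10}\right)^{2}$)
$F{\left(u \right)} + 93 \cdot 231 = \left(43 + 6 \sqrt{10}\right) + 93 \cdot 231 = \left(43 + 6 \sqrt{10}\right) + 21483 = 21526 + 6 \sqrt{10}$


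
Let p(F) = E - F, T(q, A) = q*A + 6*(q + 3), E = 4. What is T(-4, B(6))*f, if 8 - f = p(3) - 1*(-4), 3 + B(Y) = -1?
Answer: 30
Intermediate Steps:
B(Y) = -4 (B(Y) = -3 - 1 = -4)
T(q, A) = 18 + 6*q + A*q (T(q, A) = A*q + 6*(3 + q) = A*q + (18 + 6*q) = 18 + 6*q + A*q)
p(F) = 4 - F
f = 3 (f = 8 - ((4 - 1*3) - 1*(-4)) = 8 - ((4 - 3) + 4) = 8 - (1 + 4) = 8 - 1*5 = 8 - 5 = 3)
T(-4, B(6))*f = (18 + 6*(-4) - 4*(-4))*3 = (18 - 24 + 16)*3 = 10*3 = 30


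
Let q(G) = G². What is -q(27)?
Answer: -729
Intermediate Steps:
-q(27) = -1*27² = -1*729 = -729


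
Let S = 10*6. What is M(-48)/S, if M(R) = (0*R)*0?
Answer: 0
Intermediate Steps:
S = 60
M(R) = 0 (M(R) = 0*0 = 0)
M(-48)/S = 0/60 = 0*(1/60) = 0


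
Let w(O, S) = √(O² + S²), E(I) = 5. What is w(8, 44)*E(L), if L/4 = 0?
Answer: 100*√5 ≈ 223.61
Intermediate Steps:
L = 0 (L = 4*0 = 0)
w(8, 44)*E(L) = √(8² + 44²)*5 = √(64 + 1936)*5 = √2000*5 = (20*√5)*5 = 100*√5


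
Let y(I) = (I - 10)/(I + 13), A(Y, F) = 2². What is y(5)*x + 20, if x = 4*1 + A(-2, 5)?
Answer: 160/9 ≈ 17.778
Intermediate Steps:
A(Y, F) = 4
y(I) = (-10 + I)/(13 + I)
x = 8 (x = 4*1 + 4 = 4 + 4 = 8)
y(5)*x + 20 = ((-10 + 5)/(13 + 5))*8 + 20 = (-5/18)*8 + 20 = ((1/18)*(-5))*8 + 20 = -5/18*8 + 20 = -20/9 + 20 = 160/9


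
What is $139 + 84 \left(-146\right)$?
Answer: $-12125$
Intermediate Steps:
$139 + 84 \left(-146\right) = 139 - 12264 = -12125$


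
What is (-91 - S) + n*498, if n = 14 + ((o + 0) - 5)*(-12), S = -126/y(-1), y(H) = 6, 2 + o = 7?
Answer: 6902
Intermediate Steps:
o = 5 (o = -2 + 7 = 5)
S = -21 (S = -126/6 = -126*1/6 = -21)
n = 14 (n = 14 + ((5 + 0) - 5)*(-12) = 14 + (5 - 5)*(-12) = 14 + 0*(-12) = 14 + 0 = 14)
(-91 - S) + n*498 = (-91 - 1*(-21)) + 14*498 = (-91 + 21) + 6972 = -70 + 6972 = 6902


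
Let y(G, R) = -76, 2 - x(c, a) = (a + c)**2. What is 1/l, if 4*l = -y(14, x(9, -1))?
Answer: 1/19 ≈ 0.052632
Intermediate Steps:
x(c, a) = 2 - (a + c)**2
l = 19 (l = (-1*(-76))/4 = (1/4)*76 = 19)
1/l = 1/19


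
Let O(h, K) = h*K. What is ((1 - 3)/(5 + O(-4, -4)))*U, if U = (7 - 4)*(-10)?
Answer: 20/7 ≈ 2.8571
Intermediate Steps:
O(h, K) = K*h
U = -30 (U = 3*(-10) = -30)
((1 - 3)/(5 + O(-4, -4)))*U = ((1 - 3)/(5 - 4*(-4)))*(-30) = -2/(5 + 16)*(-30) = -2/21*(-30) = 20/7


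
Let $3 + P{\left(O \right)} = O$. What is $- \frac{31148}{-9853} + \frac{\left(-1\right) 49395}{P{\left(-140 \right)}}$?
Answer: $\frac{491143099}{1408979} \approx 348.58$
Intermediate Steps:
$P{\left(O \right)} = -3 + O$
$- \frac{31148}{-9853} + \frac{\left(-1\right) 49395}{P{\left(-140 \right)}} = - \frac{31148}{-9853} + \frac{\left(-1\right) 49395}{-3 - 140} = \left(-31148\right) \left(- \frac{1}{9853}\right) - \frac{49395}{-143} = \frac{31148}{9853} - - \frac{49395}{143} = \frac{31148}{9853} + \frac{49395}{143} = \frac{491143099}{1408979}$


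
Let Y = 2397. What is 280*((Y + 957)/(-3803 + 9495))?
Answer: 234780/1423 ≈ 164.99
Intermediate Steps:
280*((Y + 957)/(-3803 + 9495)) = 280*((2397 + 957)/(-3803 + 9495)) = 280*(3354/5692) = 280*(3354*(1/5692)) = 280*(1677/2846) = 234780/1423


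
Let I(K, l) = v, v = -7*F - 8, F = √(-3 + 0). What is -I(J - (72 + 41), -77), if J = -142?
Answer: 8 + 7*I*√3 ≈ 8.0 + 12.124*I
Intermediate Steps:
F = I*√3 (F = √(-3) = I*√3 ≈ 1.732*I)
v = -8 - 7*I*√3 (v = -7*I*√3 - 8 = -8 - 7*I*√3 ≈ -8.0 - 12.124*I)
I(K, l) = -8 - 7*I*√3
-I(J - (72 + 41), -77) = -(-8 - 7*I*√3) = 8 + 7*I*√3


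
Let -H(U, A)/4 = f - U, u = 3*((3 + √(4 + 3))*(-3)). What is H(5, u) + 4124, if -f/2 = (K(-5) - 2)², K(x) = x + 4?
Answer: 4216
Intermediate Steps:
K(x) = 4 + x
f = -18 (f = -2*((4 - 5) - 2)² = -2*(-1 - 2)² = -2*(-3)² = -2*9 = -18)
u = -27 - 9*√7 (u = 3*((3 + √7)*(-3)) = 3*(-9 - 3*√7) = -27 - 9*√7 ≈ -50.812)
H(U, A) = 72 + 4*U (H(U, A) = -4*(-18 - U) = 72 + 4*U)
H(5, u) + 4124 = (72 + 4*5) + 4124 = (72 + 20) + 4124 = 92 + 4124 = 4216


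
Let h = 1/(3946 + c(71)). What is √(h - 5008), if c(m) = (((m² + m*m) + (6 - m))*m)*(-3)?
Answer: I*√908554486203987/425935 ≈ 70.767*I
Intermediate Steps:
c(m) = -3*m*(6 - m + 2*m²) (c(m) = (((m² + m²) + (6 - m))*m)*(-3) = ((2*m² + (6 - m))*m)*(-3) = ((6 - m + 2*m²)*m)*(-3) = (m*(6 - m + 2*m²))*(-3) = -3*m*(6 - m + 2*m²))
h = -1/2129675 (h = 1/(3946 + 3*71*(-6 + 71 - 2*71²)) = 1/(3946 + 3*71*(-6 + 71 - 2*5041)) = 1/(3946 + 3*71*(-6 + 71 - 10082)) = 1/(3946 + 3*71*(-10017)) = 1/(3946 - 2133621) = 1/(-2129675) = -1/2129675 ≈ -4.6956e-7)
√(h - 5008) = √(-1/2129675 - 5008) = √(-10665412401/2129675) = I*√908554486203987/425935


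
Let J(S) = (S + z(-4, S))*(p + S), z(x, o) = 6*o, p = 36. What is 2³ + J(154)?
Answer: 204828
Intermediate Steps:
J(S) = 7*S*(36 + S) (J(S) = (S + 6*S)*(36 + S) = (7*S)*(36 + S) = 7*S*(36 + S))
2³ + J(154) = 2³ + 7*154*(36 + 154) = 8 + 7*154*190 = 8 + 204820 = 204828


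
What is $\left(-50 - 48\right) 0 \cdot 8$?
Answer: $0$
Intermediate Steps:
$\left(-50 - 48\right) 0 \cdot 8 = \left(-98\right) 0 = 0$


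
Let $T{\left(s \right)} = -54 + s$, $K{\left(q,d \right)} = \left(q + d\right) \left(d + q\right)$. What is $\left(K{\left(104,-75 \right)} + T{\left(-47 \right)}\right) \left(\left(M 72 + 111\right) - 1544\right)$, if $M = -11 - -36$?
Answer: $271580$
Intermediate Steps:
$K{\left(q,d \right)} = \left(d + q\right)^{2}$ ($K{\left(q,d \right)} = \left(d + q\right) \left(d + q\right) = \left(d + q\right)^{2}$)
$M = 25$ ($M = -11 + 36 = 25$)
$\left(K{\left(104,-75 \right)} + T{\left(-47 \right)}\right) \left(\left(M 72 + 111\right) - 1544\right) = \left(\left(-75 + 104\right)^{2} - 101\right) \left(\left(25 \cdot 72 + 111\right) - 1544\right) = \left(29^{2} - 101\right) \left(\left(1800 + 111\right) - 1544\right) = \left(841 - 101\right) \left(1911 - 1544\right) = 740 \cdot 367 = 271580$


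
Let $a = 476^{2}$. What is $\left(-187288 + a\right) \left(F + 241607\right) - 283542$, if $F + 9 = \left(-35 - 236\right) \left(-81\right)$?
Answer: $10354029570$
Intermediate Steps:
$F = 21942$ ($F = -9 + \left(-35 - 236\right) \left(-81\right) = -9 - -21951 = -9 + 21951 = 21942$)
$a = 226576$
$\left(-187288 + a\right) \left(F + 241607\right) - 283542 = \left(-187288 + 226576\right) \left(21942 + 241607\right) - 283542 = 39288 \cdot 263549 - 283542 = 10354313112 - 283542 = 10354029570$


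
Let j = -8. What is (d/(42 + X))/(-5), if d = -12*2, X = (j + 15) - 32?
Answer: 24/85 ≈ 0.28235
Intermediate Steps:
X = -25 (X = (-8 + 15) - 32 = 7 - 32 = -25)
d = -24
(d/(42 + X))/(-5) = (-24/(42 - 25))/(-5) = (-24/17)*(-⅕) = ((1/17)*(-24))*(-⅕) = -24/17*(-⅕) = 24/85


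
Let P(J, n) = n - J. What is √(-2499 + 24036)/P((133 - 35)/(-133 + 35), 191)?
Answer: √2393/64 ≈ 0.76435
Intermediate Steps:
√(-2499 + 24036)/P((133 - 35)/(-133 + 35), 191) = √(-2499 + 24036)/(191 - (133 - 35)/(-133 + 35)) = √21537/(191 - 98/(-98)) = (3*√2393)/(191 - 98*(-1)/98) = (3*√2393)/(191 - 1*(-1)) = (3*√2393)/(191 + 1) = (3*√2393)/192 = (3*√2393)*(1/192) = √2393/64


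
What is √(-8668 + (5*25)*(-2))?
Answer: 7*I*√182 ≈ 94.435*I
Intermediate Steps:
√(-8668 + (5*25)*(-2)) = √(-8668 + 125*(-2)) = √(-8668 - 250) = √(-8918) = 7*I*√182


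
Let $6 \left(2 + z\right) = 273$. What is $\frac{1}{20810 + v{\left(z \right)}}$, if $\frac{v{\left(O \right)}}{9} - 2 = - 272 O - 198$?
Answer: $- \frac{1}{87442} \approx -1.1436 \cdot 10^{-5}$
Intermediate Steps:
$z = \frac{87}{2}$ ($z = -2 + \frac{1}{6} \cdot 273 = -2 + \frac{91}{2} = \frac{87}{2} \approx 43.5$)
$v{\left(O \right)} = -1764 - 2448 O$ ($v{\left(O \right)} = 18 + 9 \left(- 272 O - 198\right) = 18 + 9 \left(-198 - 272 O\right) = 18 - \left(1782 + 2448 O\right) = -1764 - 2448 O$)
$\frac{1}{20810 + v{\left(z \right)}} = \frac{1}{20810 - 108252} = \frac{1}{-87442} = - \frac{1}{87442}$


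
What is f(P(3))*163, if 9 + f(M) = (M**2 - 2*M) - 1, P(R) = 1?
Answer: -1793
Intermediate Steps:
f(M) = -10 + M**2 - 2*M (f(M) = -9 + ((M**2 - 2*M) - 1) = -9 + (-1 + M**2 - 2*M) = -10 + M**2 - 2*M)
f(P(3))*163 = (-10 + 1**2 - 2*1)*163 = (-10 + 1 - 2)*163 = -11*163 = -1793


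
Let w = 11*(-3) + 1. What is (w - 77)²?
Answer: 11881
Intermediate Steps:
w = -32 (w = -33 + 1 = -32)
(w - 77)² = (-32 - 77)² = (-109)² = 11881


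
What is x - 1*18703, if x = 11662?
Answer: -7041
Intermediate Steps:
x - 1*18703 = 11662 - 1*18703 = 11662 - 18703 = -7041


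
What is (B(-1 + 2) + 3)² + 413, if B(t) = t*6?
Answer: 494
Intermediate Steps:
B(t) = 6*t
(B(-1 + 2) + 3)² + 413 = (6*(-1 + 2) + 3)² + 413 = (6*1 + 3)² + 413 = (6 + 3)² + 413 = 9² + 413 = 81 + 413 = 494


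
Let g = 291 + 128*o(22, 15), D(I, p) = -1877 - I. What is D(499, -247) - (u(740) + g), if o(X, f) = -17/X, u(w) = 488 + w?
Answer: -41757/11 ≈ -3796.1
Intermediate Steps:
g = 2113/11 (g = 291 + 128*(-17/22) = 291 - 1088/11 = 2113/11 ≈ 192.09)
D(499, -247) - (u(740) + g) = (-1877 - 1*499) - ((488 + 740) + 2113/11) = (-1877 - 499) - (1228 + 2113/11) = -2376 - 1*15621/11 = -2376 - 15621/11 = -41757/11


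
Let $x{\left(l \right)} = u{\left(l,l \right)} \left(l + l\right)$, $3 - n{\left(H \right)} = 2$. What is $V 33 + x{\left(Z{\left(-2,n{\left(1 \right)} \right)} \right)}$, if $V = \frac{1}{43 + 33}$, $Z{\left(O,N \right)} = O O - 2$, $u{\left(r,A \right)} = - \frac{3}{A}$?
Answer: $- \frac{423}{76} \approx -5.5658$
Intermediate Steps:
$n{\left(H \right)} = 1$ ($n{\left(H \right)} = 3 - 2 = 1$)
$Z{\left(O,N \right)} = -2 + O^{2}$ ($Z{\left(O,N \right)} = O^{2} - 2 = -2 + O^{2}$)
$V = \frac{1}{76} \approx 0.013158$
$x{\left(l \right)} = -6$ ($x{\left(l \right)} = - \frac{3}{l} \left(l + l\right) = - \frac{3}{l} 2 l = -6$)
$V 33 + x{\left(Z{\left(-2,n{\left(1 \right)} \right)} \right)} = \frac{1}{76} \cdot 33 - 6 = \frac{33}{76} - 6 = - \frac{423}{76}$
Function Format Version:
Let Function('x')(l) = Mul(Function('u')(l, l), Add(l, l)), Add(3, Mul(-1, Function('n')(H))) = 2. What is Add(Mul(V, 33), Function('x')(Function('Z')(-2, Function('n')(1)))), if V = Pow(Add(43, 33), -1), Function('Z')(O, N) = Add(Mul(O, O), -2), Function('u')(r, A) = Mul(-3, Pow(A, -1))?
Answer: Rational(-423, 76) ≈ -5.5658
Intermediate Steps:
Function('n')(H) = 1 (Function('n')(H) = Add(3, Mul(-1, 2)) = Add(3, -2) = 1)
Function('Z')(O, N) = Add(-2, Pow(O, 2)) (Function('Z')(O, N) = Add(Pow(O, 2), -2) = Add(-2, Pow(O, 2)))
V = Rational(1, 76) (V = Pow(76, -1) = Rational(1, 76) ≈ 0.013158)
Function('x')(l) = -6 (Function('x')(l) = Mul(Mul(-3, Pow(l, -1)), Add(l, l)) = Mul(Mul(-3, Pow(l, -1)), Mul(2, l)) = -6)
Add(Mul(V, 33), Function('x')(Function('Z')(-2, Function('n')(1)))) = Add(Mul(Rational(1, 76), 33), -6) = Add(Rational(33, 76), -6) = Rational(-423, 76)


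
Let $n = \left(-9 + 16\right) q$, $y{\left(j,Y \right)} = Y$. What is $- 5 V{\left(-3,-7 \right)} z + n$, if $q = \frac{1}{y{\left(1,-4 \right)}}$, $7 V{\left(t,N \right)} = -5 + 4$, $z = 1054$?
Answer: $\frac{21031}{28} \approx 751.11$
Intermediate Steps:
$V{\left(t,N \right)} = - \frac{1}{7}$ ($V{\left(t,N \right)} = \frac{-5 + 4}{7} = \frac{1}{7} \left(-1\right) = - \frac{1}{7}$)
$q = - \frac{1}{4}$ ($q = \frac{1}{-4} = - \frac{1}{4} \approx -0.25$)
$n = - \frac{7}{4}$ ($n = \left(-9 + 16\right) \left(- \frac{1}{4}\right) = 7 \left(- \frac{1}{4}\right) = - \frac{7}{4} \approx -1.75$)
$- 5 V{\left(-3,-7 \right)} z + n = \left(-5\right) \left(- \frac{1}{7}\right) 1054 - \frac{7}{4} = \frac{5}{7} \cdot 1054 - \frac{7}{4} = \frac{5270}{7} - \frac{7}{4} = \frac{21031}{28}$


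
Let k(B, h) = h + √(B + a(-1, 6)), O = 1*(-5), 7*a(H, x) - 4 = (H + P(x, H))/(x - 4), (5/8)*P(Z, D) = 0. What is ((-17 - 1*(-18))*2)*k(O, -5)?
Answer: -10 + 3*I*√2 ≈ -10.0 + 4.2426*I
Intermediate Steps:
P(Z, D) = 0 (P(Z, D) = (8/5)*0 = 0)
a(H, x) = 4/7 + H/(7*(-4 + x)) (a(H, x) = 4/7 + ((H + 0)/(x - 4))/7 = 4/7 + (H/(-4 + x))/7 = 4/7 + H/(7*(-4 + x)))
O = -5
k(B, h) = h + √(½ + B) (k(B, h) = h + √(B + (-16 - 1 + 4*6)/(7*(-4 + 6))) = h + √(B + (⅐)*(-16 - 1 + 24)/2) = h + √(B + (⅐)*(½)*7) = h + √(B + ½) = h + √(½ + B))
((-17 - 1*(-18))*2)*k(O, -5) = ((-17 - 1*(-18))*2)*(-5 + √(2 + 4*(-5))/2) = ((-17 + 18)*2)*(-5 + √(2 - 20)/2) = (1*2)*(-5 + √(-18)/2) = 2*(-5 + (3*I*√2)/2) = 2*(-5 + 3*I*√2/2) = -10 + 3*I*√2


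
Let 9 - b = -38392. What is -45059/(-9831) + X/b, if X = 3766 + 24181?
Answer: 2005057616/377520231 ≈ 5.3111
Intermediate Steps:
b = 38401 (b = 9 - 1*(-38392) = 9 + 38392 = 38401)
X = 27947
-45059/(-9831) + X/b = -45059/(-9831) + 27947/38401 = -45059*(-1/9831) + 27947*(1/38401) = 45059/9831 + 27947/38401 = 2005057616/377520231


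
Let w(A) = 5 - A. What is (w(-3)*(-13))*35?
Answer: -3640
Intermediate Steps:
(w(-3)*(-13))*35 = ((5 - 1*(-3))*(-13))*35 = ((5 + 3)*(-13))*35 = (8*(-13))*35 = -104*35 = -3640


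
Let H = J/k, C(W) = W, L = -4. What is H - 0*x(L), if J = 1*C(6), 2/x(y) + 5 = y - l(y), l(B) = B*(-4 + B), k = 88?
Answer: 3/44 ≈ 0.068182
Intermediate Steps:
x(y) = 2/(-5 + y - y*(-4 + y)) (x(y) = 2/(-5 + (y - y*(-4 + y))) = 2/(-5 + y - y*(-4 + y)))
J = 6 (J = 1*6 = 6)
H = 3/44 (H = 6/88 = 6*(1/88) = 3/44 ≈ 0.068182)
H - 0*x(L) = 3/44 - 0*(-2/(5 - 1*(-4) - 4*(-4 - 4))) = 3/44 - 0*(-2/(5 + 4 - 4*(-8))) = 3/44 - 0*(-2/(5 + 4 + 32)) = 3/44 - 0*(-2/41) = 3/44 - 0*(-2*1/41) = 3/44 - 0*(-2)/41 = 3/44 - 1*0 = 3/44 + 0 = 3/44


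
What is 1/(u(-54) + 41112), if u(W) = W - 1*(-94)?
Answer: 1/41152 ≈ 2.4300e-5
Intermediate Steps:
u(W) = 94 + W (u(W) = W + 94 = 94 + W)
1/(u(-54) + 41112) = 1/((94 - 54) + 41112) = 1/(40 + 41112) = 1/41152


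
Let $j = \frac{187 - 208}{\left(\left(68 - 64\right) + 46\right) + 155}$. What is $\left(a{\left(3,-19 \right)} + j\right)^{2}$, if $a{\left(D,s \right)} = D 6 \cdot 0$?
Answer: $\frac{441}{42025} \approx 0.010494$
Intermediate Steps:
$a{\left(D,s \right)} = 0$ ($a{\left(D,s \right)} = 6 D 0 = 0$)
$j = - \frac{21}{205}$ ($j = - \frac{21}{\left(4 + 46\right) + 155} = - \frac{21}{50 + 155} = - \frac{21}{205} \approx -0.10244$)
$\left(a{\left(3,-19 \right)} + j\right)^{2} = \left(0 - \frac{21}{205}\right)^{2} = \left(- \frac{21}{205}\right)^{2} = \frac{441}{42025}$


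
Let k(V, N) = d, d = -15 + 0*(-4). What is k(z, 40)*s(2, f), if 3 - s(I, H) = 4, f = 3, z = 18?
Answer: 15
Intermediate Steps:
s(I, H) = -1 (s(I, H) = 3 - 1*4 = 3 - 4 = -1)
d = -15 (d = -15 + 0 = -15)
k(V, N) = -15
k(z, 40)*s(2, f) = -15*(-1) = 15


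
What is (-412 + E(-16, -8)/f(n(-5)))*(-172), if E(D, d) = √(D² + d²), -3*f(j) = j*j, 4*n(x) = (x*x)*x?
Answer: 70864 + 66048*√5/15625 ≈ 70874.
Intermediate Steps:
n(x) = x³/4 (n(x) = ((x*x)*x)/4 = (x²*x)/4 = x³/4)
f(j) = -j²/3 (f(j) = -j*j/3 = -j²/3)
(-412 + E(-16, -8)/f(n(-5)))*(-172) = (-412 + √((-16)² + (-8)²)/((-((¼)*(-5)³)²/3)))*(-172) = (-412 + √(256 + 64)/((-((¼)*(-125))²/3)))*(-172) = (-412 + √320/((-(-125/4)²/3)))*(-172) = (-412 + (8*√5)/((-⅓*15625/16)))*(-172) = (-412 + (8*√5)/(-15625/48))*(-172) = (-412 + (8*√5)*(-48/15625))*(-172) = (-412 - 384*√5/15625)*(-172) = 70864 + 66048*√5/15625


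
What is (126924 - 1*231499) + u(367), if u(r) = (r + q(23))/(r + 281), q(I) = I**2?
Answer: -8470463/81 ≈ -1.0457e+5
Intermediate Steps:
u(r) = (529 + r)/(281 + r) (u(r) = (r + 23**2)/(r + 281) = (r + 529)/(281 + r) = (529 + r)/(281 + r))
(126924 - 1*231499) + u(367) = (126924 - 1*231499) + (529 + 367)/(281 + 367) = (126924 - 231499) + 896/648 = -104575 + (1/648)*896 = -104575 + 112/81 = -8470463/81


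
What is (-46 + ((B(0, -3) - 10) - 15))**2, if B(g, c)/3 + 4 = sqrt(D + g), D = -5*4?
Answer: 6709 - 996*I*sqrt(5) ≈ 6709.0 - 2227.1*I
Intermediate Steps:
D = -20
B(g, c) = -12 + 3*sqrt(-20 + g)
(-46 + ((B(0, -3) - 10) - 15))**2 = (-46 + (((-12 + 3*sqrt(-20 + 0)) - 10) - 15))**2 = (-46 + (((-12 + 3*sqrt(-20)) - 10) - 15))**2 = (-46 + (((-12 + 3*(2*I*sqrt(5))) - 10) - 15))**2 = (-46 + (((-12 + 6*I*sqrt(5)) - 10) - 15))**2 = (-46 + ((-22 + 6*I*sqrt(5)) - 15))**2 = (-46 + (-37 + 6*I*sqrt(5)))**2 = (-83 + 6*I*sqrt(5))**2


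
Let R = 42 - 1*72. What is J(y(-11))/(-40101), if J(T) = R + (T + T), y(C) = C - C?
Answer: 10/13367 ≈ 0.00074811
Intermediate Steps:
R = -30 (R = 42 - 72 = -30)
y(C) = 0
J(T) = -30 + 2*T (J(T) = -30 + (T + T) = -30 + 2*T)
J(y(-11))/(-40101) = (-30 + 2*0)/(-40101) = (-30 + 0)*(-1/40101) = -30*(-1/40101) = 10/13367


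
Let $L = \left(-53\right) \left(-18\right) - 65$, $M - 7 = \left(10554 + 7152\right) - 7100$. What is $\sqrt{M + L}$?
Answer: $9 \sqrt{142} \approx 107.25$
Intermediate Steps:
$M = 10613$ ($M = 7 + \left(\left(10554 + 7152\right) - 7100\right) = 7 + \left(17706 - 7100\right) = 7 + 10606 = 10613$)
$L = 889$ ($L = 954 - 65 = 889$)
$\sqrt{M + L} = \sqrt{10613 + 889} = \sqrt{11502} = 9 \sqrt{142}$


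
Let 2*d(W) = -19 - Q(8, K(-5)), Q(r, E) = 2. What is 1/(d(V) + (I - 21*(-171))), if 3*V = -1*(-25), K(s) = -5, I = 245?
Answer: 2/7651 ≈ 0.00026140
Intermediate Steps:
V = 25/3 (V = (-1*(-25))/3 = (1/3)*25 = 25/3 ≈ 8.3333)
d(W) = -21/2 (d(W) = (-19 - 1*2)/2 = (-19 - 2)/2 = (1/2)*(-21) = -21/2)
1/(d(V) + (I - 21*(-171))) = 1/(-21/2 + (245 - 21*(-171))) = 1/(-21/2 + (245 - 1*(-3591))) = 1/(-21/2 + (245 + 3591)) = 1/(-21/2 + 3836) = 1/(7651/2) = 2/7651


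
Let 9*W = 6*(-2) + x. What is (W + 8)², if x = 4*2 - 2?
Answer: 484/9 ≈ 53.778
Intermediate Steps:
x = 6 (x = 8 - 2 = 6)
W = -⅔ (W = (6*(-2) + 6)/9 = (-12 + 6)/9 = (⅑)*(-6) = -⅔ ≈ -0.66667)
(W + 8)² = (-⅔ + 8)² = (22/3)² = 484/9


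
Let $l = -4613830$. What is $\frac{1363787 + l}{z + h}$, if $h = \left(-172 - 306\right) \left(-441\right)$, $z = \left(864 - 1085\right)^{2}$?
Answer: $- \frac{3250043}{259639} \approx -12.518$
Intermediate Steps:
$z = 48841$ ($z = \left(-221\right)^{2} = 48841$)
$h = 210798$ ($h = \left(-478\right) \left(-441\right) = 210798$)
$\frac{1363787 + l}{z + h} = \frac{1363787 - 4613830}{48841 + 210798} = - \frac{3250043}{259639}$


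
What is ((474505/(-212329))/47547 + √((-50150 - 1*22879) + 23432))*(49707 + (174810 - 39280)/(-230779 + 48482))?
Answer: -4299632844057745/1840398862534011 + 9061301449*I*√49597/182297 ≈ -2.3363 + 1.107e+7*I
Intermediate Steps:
((474505/(-212329))/47547 + √((-50150 - 1*22879) + 23432))*(49707 + (174810 - 39280)/(-230779 + 48482)) = ((474505*(-1/212329))*(1/47547) + √((-50150 - 22879) + 23432))*(49707 + 135530/(-182297)) = (-474505/212329*1/47547 + √(-73029 + 23432))*(49707 + 135530*(-1/182297)) = (-474505/10095606963 + √(-49597))*(49707 - 135530/182297) = (-474505/10095606963 + I*√49597)*(9061301449/182297) = -4299632844057745/1840398862534011 + 9061301449*I*√49597/182297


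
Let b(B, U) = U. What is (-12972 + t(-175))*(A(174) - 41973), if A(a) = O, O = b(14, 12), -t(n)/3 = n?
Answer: 522288567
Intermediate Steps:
t(n) = -3*n
O = 12
A(a) = 12
(-12972 + t(-175))*(A(174) - 41973) = (-12972 - 3*(-175))*(12 - 41973) = (-12972 + 525)*(-41961) = -12447*(-41961) = 522288567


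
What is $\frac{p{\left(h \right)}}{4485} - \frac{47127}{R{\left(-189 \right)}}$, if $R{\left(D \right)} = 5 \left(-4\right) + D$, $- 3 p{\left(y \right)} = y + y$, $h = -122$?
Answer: $\frac{634144781}{2812095} \approx 225.51$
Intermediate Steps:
$p{\left(y \right)} = - \frac{2 y}{3}$ ($p{\left(y \right)} = - \frac{y + y}{3} = - \frac{2 y}{3}$)
$R{\left(D \right)} = -20 + D$
$\frac{p{\left(h \right)}}{4485} - \frac{47127}{R{\left(-189 \right)}} = \frac{\left(- \frac{2}{3}\right) \left(-122\right)}{4485} - \frac{47127}{-20 - 189} = \frac{244}{3} \cdot \frac{1}{4485} - \frac{47127}{-209} = \frac{244}{13455} - - \frac{47127}{209} = \frac{244}{13455} + \frac{47127}{209} = \frac{634144781}{2812095}$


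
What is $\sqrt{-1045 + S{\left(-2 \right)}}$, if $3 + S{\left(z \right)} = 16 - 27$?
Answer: $i \sqrt{1059} \approx 32.542 i$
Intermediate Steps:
$S{\left(z \right)} = -14$ ($S{\left(z \right)} = -3 + \left(16 - 27\right) = -3 - 11 = -14$)
$\sqrt{-1045 + S{\left(-2 \right)}} = \sqrt{-1045 - 14} = \sqrt{-1059} = i \sqrt{1059}$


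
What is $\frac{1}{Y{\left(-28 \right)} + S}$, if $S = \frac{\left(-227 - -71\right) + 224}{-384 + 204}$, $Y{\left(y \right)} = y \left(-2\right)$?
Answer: $\frac{45}{2503} \approx 0.017978$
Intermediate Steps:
$Y{\left(y \right)} = - 2 y$
$S = - \frac{17}{45}$ ($S = \frac{\left(-227 + 71\right) + 224}{-180} = \left(-156 + 224\right) \left(- \frac{1}{180}\right) = 68 \left(- \frac{1}{180}\right) = - \frac{17}{45} \approx -0.37778$)
$\frac{1}{Y{\left(-28 \right)} + S} = \frac{1}{\left(-2\right) \left(-28\right) - \frac{17}{45}} = \frac{1}{56 - \frac{17}{45}} = \frac{1}{\frac{2503}{45}} = \frac{45}{2503}$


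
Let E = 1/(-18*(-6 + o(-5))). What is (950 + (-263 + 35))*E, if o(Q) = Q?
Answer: 361/99 ≈ 3.6465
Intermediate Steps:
E = 1/198 (E = 1/(-18*(-6 - 5)) = 1/(-18*(-11)) = 1/198 ≈ 0.0050505)
(950 + (-263 + 35))*E = (950 + (-263 + 35))*(1/198) = (950 - 228)*(1/198) = 722*(1/198) = 361/99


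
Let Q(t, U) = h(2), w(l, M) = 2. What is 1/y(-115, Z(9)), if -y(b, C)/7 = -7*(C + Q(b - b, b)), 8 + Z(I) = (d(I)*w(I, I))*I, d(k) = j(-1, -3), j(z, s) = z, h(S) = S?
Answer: -1/1176 ≈ -0.00085034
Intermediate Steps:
d(k) = -1
Z(I) = -8 - 2*I (Z(I) = -8 + (-1*2)*I = -8 - 2*I)
Q(t, U) = 2
y(b, C) = 98 + 49*C (y(b, C) = -(-49)*(C + 2) = -(-49)*(2 + C) = -7*(-14 - 7*C) = 98 + 49*C)
1/y(-115, Z(9)) = 1/(98 + 49*(-8 - 2*9)) = 1/(98 + 49*(-8 - 18)) = 1/(98 + 49*(-26)) = 1/(98 - 1274) = 1/(-1176) = -1/1176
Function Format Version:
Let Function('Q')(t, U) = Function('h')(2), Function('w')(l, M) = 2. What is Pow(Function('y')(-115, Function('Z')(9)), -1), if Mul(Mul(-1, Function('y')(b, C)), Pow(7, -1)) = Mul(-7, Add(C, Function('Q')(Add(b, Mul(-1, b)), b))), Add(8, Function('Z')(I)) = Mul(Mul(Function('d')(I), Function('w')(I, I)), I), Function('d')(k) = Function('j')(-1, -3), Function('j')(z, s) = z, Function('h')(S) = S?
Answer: Rational(-1, 1176) ≈ -0.00085034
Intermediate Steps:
Function('d')(k) = -1
Function('Z')(I) = Add(-8, Mul(-2, I)) (Function('Z')(I) = Add(-8, Mul(Mul(-1, 2), I)) = Add(-8, Mul(-2, I)))
Function('Q')(t, U) = 2
Function('y')(b, C) = Add(98, Mul(49, C)) (Function('y')(b, C) = Mul(-7, Mul(-7, Add(C, 2))) = Mul(-7, Mul(-7, Add(2, C))) = Mul(-7, Add(-14, Mul(-7, C))) = Add(98, Mul(49, C)))
Pow(Function('y')(-115, Function('Z')(9)), -1) = Pow(Add(98, Mul(49, Add(-8, Mul(-2, 9)))), -1) = Pow(Add(98, Mul(49, Add(-8, -18))), -1) = Pow(Add(98, Mul(49, -26)), -1) = Pow(Add(98, -1274), -1) = Pow(-1176, -1) = Rational(-1, 1176)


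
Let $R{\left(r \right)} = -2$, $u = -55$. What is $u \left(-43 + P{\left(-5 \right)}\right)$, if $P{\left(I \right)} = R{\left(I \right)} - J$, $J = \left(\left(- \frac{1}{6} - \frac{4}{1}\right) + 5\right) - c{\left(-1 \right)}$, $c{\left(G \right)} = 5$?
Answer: $\frac{13475}{6} \approx 2245.8$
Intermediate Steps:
$J = - \frac{25}{6}$ ($J = \left(\left(- \frac{1}{6} - \frac{4}{1}\right) + 5\right) - 5 = \left(\left(\left(-1\right) \frac{1}{6} - 4\right) + 5\right) - 5 = \left(\left(- \frac{1}{6} - 4\right) + 5\right) - 5 = \left(- \frac{25}{6} + 5\right) - 5 = \frac{5}{6} - 5 = - \frac{25}{6} \approx -4.1667$)
$P{\left(I \right)} = \frac{13}{6}$ ($P{\left(I \right)} = -2 - - \frac{25}{6} = -2 + \frac{25}{6} = \frac{13}{6}$)
$u \left(-43 + P{\left(-5 \right)}\right) = - 55 \left(-43 + \frac{13}{6}\right) = \left(-55\right) \left(- \frac{245}{6}\right) = \frac{13475}{6}$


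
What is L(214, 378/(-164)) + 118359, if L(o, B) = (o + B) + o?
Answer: 9740345/82 ≈ 1.1878e+5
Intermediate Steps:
L(o, B) = B + 2*o (L(o, B) = (B + o) + o = B + 2*o)
L(214, 378/(-164)) + 118359 = (378/(-164) + 2*214) + 118359 = (378*(-1/164) + 428) + 118359 = (-189/82 + 428) + 118359 = 34907/82 + 118359 = 9740345/82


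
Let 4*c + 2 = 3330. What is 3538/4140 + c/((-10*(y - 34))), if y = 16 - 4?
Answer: 105571/22770 ≈ 4.6364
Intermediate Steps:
c = 832 (c = -½ + (¼)*3330 = -½ + 1665/2 = 832)
y = 12
3538/4140 + c/((-10*(y - 34))) = 3538/4140 + 832/((-10*(12 - 34))) = 3538*(1/4140) + 832/((-10*(-22))) = 1769/2070 + 832/220 = 1769/2070 + 832*(1/220) = 1769/2070 + 208/55 = 105571/22770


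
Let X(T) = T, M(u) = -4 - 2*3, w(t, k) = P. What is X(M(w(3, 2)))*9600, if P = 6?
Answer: -96000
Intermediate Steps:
w(t, k) = 6
M(u) = -10 (M(u) = -4 - 6 = -10)
X(M(w(3, 2)))*9600 = -10*9600 = -96000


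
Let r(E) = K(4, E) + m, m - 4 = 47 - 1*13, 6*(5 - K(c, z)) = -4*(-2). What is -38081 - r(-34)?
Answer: -114368/3 ≈ -38123.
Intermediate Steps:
K(c, z) = 11/3 (K(c, z) = 5 - (-2)*(-2)/3 = 5 - 1/6*8 = 5 - 4/3 = 11/3)
m = 38 (m = 4 + (47 - 1*13) = 4 + (47 - 13) = 4 + 34 = 38)
r(E) = 125/3 (r(E) = 11/3 + 38 = 125/3)
-38081 - r(-34) = -38081 - 1*125/3 = -38081 - 125/3 = -114368/3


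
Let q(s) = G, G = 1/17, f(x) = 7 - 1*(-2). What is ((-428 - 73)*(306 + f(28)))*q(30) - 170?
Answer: -160705/17 ≈ -9453.2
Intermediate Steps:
f(x) = 9 (f(x) = 7 + 2 = 9)
G = 1/17 ≈ 0.058824
q(s) = 1/17
((-428 - 73)*(306 + f(28)))*q(30) - 170 = ((-428 - 73)*(306 + 9))*(1/17) - 170 = -501*315*(1/17) - 170 = -157815*1/17 - 170 = -157815/17 - 170 = -160705/17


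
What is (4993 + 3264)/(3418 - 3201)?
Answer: 8257/217 ≈ 38.051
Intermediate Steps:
(4993 + 3264)/(3418 - 3201) = 8257/217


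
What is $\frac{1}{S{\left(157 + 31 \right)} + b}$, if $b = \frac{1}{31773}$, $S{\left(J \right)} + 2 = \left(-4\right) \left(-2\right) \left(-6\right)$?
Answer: $- \frac{31773}{1588649} \approx -0.02$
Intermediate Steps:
$S{\left(J \right)} = -50$ ($S{\left(J \right)} = -2 + \left(-4\right) \left(-2\right) \left(-6\right) = -2 + 8 \left(-6\right) = -2 - 48 = -50$)
$b = \frac{1}{31773} \approx 3.1473 \cdot 10^{-5}$
$\frac{1}{S{\left(157 + 31 \right)} + b} = \frac{1}{-50 + \frac{1}{31773}} = \frac{1}{- \frac{1588649}{31773}} = - \frac{31773}{1588649}$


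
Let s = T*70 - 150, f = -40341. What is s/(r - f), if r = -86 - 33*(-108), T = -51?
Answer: -3720/43819 ≈ -0.084895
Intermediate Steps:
r = 3478 (r = -86 + 3564 = 3478)
s = -3720 (s = -51*70 - 150 = -3570 - 150 = -3720)
s/(r - f) = -3720/(3478 - 1*(-40341)) = -3720/(3478 + 40341) = -3720/43819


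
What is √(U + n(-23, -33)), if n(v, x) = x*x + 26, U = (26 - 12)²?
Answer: √1311 ≈ 36.208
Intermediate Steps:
U = 196 (U = 14² = 196)
n(v, x) = 26 + x² (n(v, x) = x² + 26 = 26 + x²)
√(U + n(-23, -33)) = √(196 + (26 + (-33)²)) = √(196 + (26 + 1089)) = √(196 + 1115) = √1311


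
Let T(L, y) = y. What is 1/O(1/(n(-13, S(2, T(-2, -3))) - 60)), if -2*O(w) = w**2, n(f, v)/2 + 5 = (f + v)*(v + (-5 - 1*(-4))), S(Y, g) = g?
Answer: -6728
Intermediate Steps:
n(f, v) = -10 + 2*(-1 + v)*(f + v) (n(f, v) = -10 + 2*((f + v)*(v + (-5 - 1*(-4)))) = -10 + 2*((f + v)*(v + (-5 + 4))) = -10 + 2*((f + v)*(v - 1)) = -10 + 2*((f + v)*(-1 + v)) = -10 + 2*((-1 + v)*(f + v)) = -10 + 2*(-1 + v)*(f + v))
O(w) = -w**2/2
1/O(1/(n(-13, S(2, T(-2, -3))) - 60)) = 1/(-1/(2*((-10 - 2*(-13) - 2*(-3) + 2*(-3)**2 + 2*(-13)*(-3)) - 60)**2)) = 1/(-1/(2*((-10 + 26 + 6 + 2*9 + 78) - 60)**2)) = 1/(-1/(2*((-10 + 26 + 6 + 18 + 78) - 60)**2)) = 1/(-1/(2*(118 - 60)**2)) = 1/(-(1/58)**2/2) = 1/(-1/2*1/3364) = 1/(-1/6728) = -6728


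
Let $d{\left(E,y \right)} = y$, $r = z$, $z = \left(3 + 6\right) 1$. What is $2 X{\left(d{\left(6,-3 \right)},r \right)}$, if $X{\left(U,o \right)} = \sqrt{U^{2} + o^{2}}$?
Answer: $6 \sqrt{10} \approx 18.974$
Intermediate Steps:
$z = 9$ ($z = 9 \cdot 1 = 9$)
$r = 9$
$2 X{\left(d{\left(6,-3 \right)},r \right)} = 2 \sqrt{\left(-3\right)^{2} + 9^{2}} = 2 \sqrt{9 + 81} = 2 \sqrt{90} = 2 \cdot 3 \sqrt{10} = 6 \sqrt{10}$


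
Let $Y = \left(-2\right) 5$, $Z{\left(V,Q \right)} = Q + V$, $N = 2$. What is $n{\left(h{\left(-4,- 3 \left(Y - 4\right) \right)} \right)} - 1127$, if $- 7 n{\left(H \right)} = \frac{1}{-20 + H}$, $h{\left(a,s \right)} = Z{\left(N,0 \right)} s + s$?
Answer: $- \frac{836235}{742} \approx -1127.0$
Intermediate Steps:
$Y = -10$
$h{\left(a,s \right)} = 3 s$ ($h{\left(a,s \right)} = \left(0 + 2\right) s + s = 2 s + s = 3 s$)
$n{\left(H \right)} = - \frac{1}{7 \left(-20 + H\right)}$
$n{\left(h{\left(-4,- 3 \left(Y - 4\right) \right)} \right)} - 1127 = - \frac{1}{-140 + 7 \cdot 3 \left(- 3 \left(-10 - 4\right)\right)} - 1127 = - \frac{1}{-140 + 7 \cdot 3 \left(\left(-3\right) \left(-14\right)\right)} - 1127 = - \frac{1}{-140 + 7 \cdot 3 \cdot 42} - 1127 = - \frac{1}{-140 + 7 \cdot 126} - 1127 = - \frac{1}{-140 + 882} - 1127 = - \frac{1}{742} - 1127 = - \frac{836235}{742}$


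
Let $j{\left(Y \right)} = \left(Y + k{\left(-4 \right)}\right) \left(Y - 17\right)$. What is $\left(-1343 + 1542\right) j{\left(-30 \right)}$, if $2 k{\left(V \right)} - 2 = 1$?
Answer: $\frac{533121}{2} \approx 2.6656 \cdot 10^{5}$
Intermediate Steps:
$k{\left(V \right)} = \frac{3}{2}$ ($k{\left(V \right)} = 1 + \frac{1}{2} \cdot 1 = 1 + \frac{1}{2} = \frac{3}{2}$)
$j{\left(Y \right)} = \left(-17 + Y\right) \left(\frac{3}{2} + Y\right)$ ($j{\left(Y \right)} = \left(Y + \frac{3}{2}\right) \left(Y - 17\right) = \left(\frac{3}{2} + Y\right) \left(Y - 17\right) = \left(\frac{3}{2} + Y\right) \left(-17 + Y\right) = \left(-17 + Y\right) \left(\frac{3}{2} + Y\right)$)
$\left(-1343 + 1542\right) j{\left(-30 \right)} = \left(-1343 + 1542\right) \left(- \frac{51}{2} + \left(-30\right)^{2} - -465\right) = 199 \left(- \frac{51}{2} + 900 + 465\right) = 199 \cdot \frac{2679}{2} = \frac{533121}{2}$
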